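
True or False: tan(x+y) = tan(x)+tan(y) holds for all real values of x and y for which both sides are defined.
False.

Claim: tan(x+y) = tan(x)+tan(y).
Test a specific point where both sides are defined: x = π/6, y = 3π/4.
LHS = tan(x+y) ≈ -0.2679
RHS = tan(x)+tan(y) ≈ -0.4226
Since -0.2679 ≠ -0.4226, the equation fails at this point, so it cannot hold for all real values of x and y for which both sides are defined.
The correct formula is tan(x+y) = (tan(x) + tan(y))/(1 - tan(x)tan(y)).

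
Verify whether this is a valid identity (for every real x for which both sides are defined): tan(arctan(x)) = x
Yes, this is an identity.

Claim: tan(arctan(x)) = x.
Reasoning: For every real x, arctan(x) is by definition the angle in (-π/2, π/2) whose tangent equals x. Taking the tangent of that angle returns x.
So the two sides agree for every real x for which both sides are defined.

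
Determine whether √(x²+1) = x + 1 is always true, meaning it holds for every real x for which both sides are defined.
No, this is NOT an identity.

Claim: √(x²+1) = x + 1.
Test a specific point where both sides are defined: x = -2.
LHS = √(x²+1) ≈ 2.2361
RHS = x + 1 ≈ -1.0000
Since 2.2361 ≠ -1.0000, the equation fails at this point, so it cannot hold for every real x for which both sides are defined.
(x+1)² = x² + 2x + 1 ≠ x² + 1 unless x = 0.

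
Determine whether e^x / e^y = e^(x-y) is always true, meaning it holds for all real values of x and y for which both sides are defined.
Claim: e^x / e^y = e^(x-y).
Reasoning: 1/e^y = e^(-y), so e^x / e^y = e^x · e^(-y) = e^(x + (-y)) = e^(x-y) by the product rule for exponents.
So the two sides agree for all real values of x and y for which both sides are defined.

Conclusion: Yes, this is an identity.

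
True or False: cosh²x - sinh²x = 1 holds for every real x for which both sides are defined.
Claim: cosh²x - sinh²x = 1.
Reasoning: With cosh(x) = (e^x + e^-x)/2 and sinh(x) = (e^x - e^-x)/2: cosh²x = (e^(2x) + 2 + e^(-2x))/4 and sinh²x = (e^(2x) - 2 + e^(-2x))/4. Subtracting leaves 4/4 = 1.
So the two sides agree for every real x for which both sides are defined.

Conclusion: True.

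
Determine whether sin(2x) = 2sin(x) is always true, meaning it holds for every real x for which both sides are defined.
Claim: sin(2x) = 2sin(x).
Test a specific point where both sides are defined: x = -π/2.
LHS = sin(2x) ≈ 0.0000
RHS = 2sin(x) ≈ -2.0000
Since 0.0000 ≠ -2.0000, the equation fails at this point, so it cannot hold for every real x for which both sides are defined.
The correct double-angle formula is sin(2x) = 2sin(x)cos(x).

Conclusion: No, this is NOT an identity.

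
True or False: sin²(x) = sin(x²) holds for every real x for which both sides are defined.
Claim: sin²(x) = sin(x²).
Test a specific point where both sides are defined: x = π/4.
LHS = sin²(x) ≈ 0.5000
RHS = sin(x²) ≈ 0.5785
Since 0.5000 ≠ 0.5785, the equation fails at this point, so it cannot hold for every real x for which both sides are defined.
sin²(x) means (sin x)², squaring the output; sin(x²) squares the input. These are different functions.

Conclusion: False.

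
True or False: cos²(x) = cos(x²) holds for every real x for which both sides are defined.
False.

Claim: cos²(x) = cos(x²).
Test a specific point where both sides are defined: x = -π/4.
LHS = cos²(x) ≈ 0.5000
RHS = cos(x²) ≈ 0.8157
Since 0.5000 ≠ 0.8157, the equation fails at this point, so it cannot hold for every real x for which both sides are defined.
cos²(x) means (cos x)², squaring the output; cos(x²) squares the input. These are different functions.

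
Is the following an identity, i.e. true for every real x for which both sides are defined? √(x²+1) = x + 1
No, this is NOT an identity.

Claim: √(x²+1) = x + 1.
Test a specific point where both sides are defined: x = 4.
LHS = √(x²+1) ≈ 4.1231
RHS = x + 1 ≈ 5.0000
Since 4.1231 ≠ 5.0000, the equation fails at this point, so it cannot hold for every real x for which both sides are defined.
(x+1)² = x² + 2x + 1 ≠ x² + 1 unless x = 0.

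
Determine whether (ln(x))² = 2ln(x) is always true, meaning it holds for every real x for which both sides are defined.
No, this is NOT an identity.

Claim: (ln(x))² = 2ln(x).
Test a specific point where both sides are defined: x = 4.
LHS = (ln(x))² ≈ 1.9218
RHS = 2ln(x) ≈ 2.7726
Since 1.9218 ≠ 2.7726, the equation fails at this point, so it cannot hold for every real x for which both sides are defined.
2ln(x) equals ln(x²), which is not the same as (ln x)².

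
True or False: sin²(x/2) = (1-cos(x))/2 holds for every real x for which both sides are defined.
True.

Claim: sin²(x/2) = (1-cos(x))/2.
Reasoning: Use cos(2θ) = 1 - 2sin²θ with θ = x/2: cos(x) = 1 - 2sin²(x/2). Solving for sin²(x/2) gives (1 - cos(x))/2.
So the two sides agree for every real x for which both sides are defined.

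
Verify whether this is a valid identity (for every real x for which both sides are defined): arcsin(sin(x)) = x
No, this is NOT an identity.

Claim: arcsin(sin(x)) = x.
Test a specific point where both sides are defined: x = π.
LHS = arcsin(sin(x)) ≈ 0.0000
RHS = x ≈ 3.1416
Since 0.0000 ≠ 3.1416, the equation fails at this point, so it cannot hold for every real x for which both sides are defined.
arcsin only returns values in [-π/2, π/2], so arcsin(sin(x)) = x holds only for x in that interval, not for all real x.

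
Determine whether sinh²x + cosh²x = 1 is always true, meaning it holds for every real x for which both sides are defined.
Claim: sinh²x + cosh²x = 1.
Test a specific point where both sides are defined: x = -1.
LHS = sinh²x + cosh²x ≈ 3.7622
RHS = 1 ≈ 1.0000
Since 3.7622 ≠ 1.0000, the equation fails at this point, so it cannot hold for every real x for which both sides are defined.
The correct hyperbolic identity is cosh²x - sinh²x = 1 (a difference); the sum sinh²x + cosh²x equals cosh(2x).

Conclusion: No, this is NOT an identity.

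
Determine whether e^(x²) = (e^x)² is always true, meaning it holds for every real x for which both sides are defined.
Claim: e^(x²) = (e^x)².
Test a specific point where both sides are defined: x = -2.
LHS = e^(x²) ≈ 54.5982
RHS = (e^x)² ≈ 0.0183
Since 54.5982 ≠ 0.0183, the equation fails at this point, so it cannot hold for every real x for which both sides are defined.
(e^x)² = e^(2x), and 2x ≠ x² in general.

Conclusion: No, this is NOT an identity.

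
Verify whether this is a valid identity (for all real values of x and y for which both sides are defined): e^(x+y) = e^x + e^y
Claim: e^(x+y) = e^x + e^y.
Test a specific point where both sides are defined: x = 3, y = 4.
LHS = e^(x+y) ≈ 1096.6332
RHS = e^x + e^y ≈ 74.6837
Since 1096.6332 ≠ 74.6837, the equation fails at this point, so it cannot hold for all real values of x and y for which both sides are defined.
The correct rule is e^(x+y) = e^x · e^y (a product, not a sum).

Conclusion: No, this is NOT an identity.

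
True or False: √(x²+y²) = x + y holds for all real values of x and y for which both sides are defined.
Claim: √(x²+y²) = x + y.
Test a specific point where both sides are defined: x = -3, y = 3/2.
LHS = √(x²+y²) ≈ 3.3541
RHS = x + y ≈ -1.5000
Since 3.3541 ≠ -1.5000, the equation fails at this point, so it cannot hold for all real values of x and y for which both sides are defined.
(x+y)² = x² + 2xy + y², not x² + y², so the square root does not split this way.

Conclusion: False.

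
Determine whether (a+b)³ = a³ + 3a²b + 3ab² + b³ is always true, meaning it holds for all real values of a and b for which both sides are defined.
Claim: (a+b)³ = a³ + 3a²b + 3ab² + b³.
Reasoning: (a+b)³ = (a+b)(a+b)² = (a+b)(a² + 2ab + b²) = a³ + 2a²b + ab² + a²b + 2ab² + b³ = a³ + 3a²b + 3ab² + b³.
So the two sides agree for all real values of a and b for which both sides are defined.

Conclusion: Yes, this is an identity.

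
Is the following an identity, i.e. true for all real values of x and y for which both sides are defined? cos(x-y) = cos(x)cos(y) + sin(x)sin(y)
Claim: cos(x-y) = cos(x)cos(y) + sin(x)sin(y).
Reasoning: Replace y by -y in cos(x+y) = cos(x)cos(y) - sin(x)sin(y) and use cos(-y) = cos(y), sin(-y) = -sin(y): cos(x-y) = cos(x)cos(y) + sin(x)sin(y).
So the two sides agree for all real values of x and y for which both sides are defined.

Conclusion: Yes, this is an identity.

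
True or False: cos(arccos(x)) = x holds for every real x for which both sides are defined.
Claim: cos(arccos(x)) = x.
Reasoning: For -1 ≤ x ≤ 1 (where arccos is defined), arccos(x) is by definition an angle whose cosine equals x. Taking the cosine of that angle returns x. (Note the other order, arccos(cos x) = x, is NOT an identity.)
So the two sides agree for every real x for which both sides are defined.

Conclusion: True.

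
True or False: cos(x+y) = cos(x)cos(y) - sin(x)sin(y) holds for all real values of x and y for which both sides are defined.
True.

Claim: cos(x+y) = cos(x)cos(y) - sin(x)sin(y).
Reasoning: By Euler's formula e^(i(x+y)) = e^(ix)·e^(iy) = (cos x + i·sin x)(cos y + i·sin y). The real part of the left side is cos(x+y); the real part of the product is cos(x)cos(y) - sin(x)sin(y) (since i·i = -1).
So the two sides agree for all real values of x and y for which both sides are defined.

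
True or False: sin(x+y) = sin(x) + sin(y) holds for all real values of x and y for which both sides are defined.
Claim: sin(x+y) = sin(x) + sin(y).
Test a specific point where both sides are defined: x = π/4, y = π/3.
LHS = sin(x+y) ≈ 0.9659
RHS = sin(x) + sin(y) ≈ 1.5731
Since 0.9659 ≠ 1.5731, the equation fails at this point, so it cannot hold for all real values of x and y for which both sides are defined.
The correct expansion is sin(x+y) = sin(x)cos(y) + cos(x)sin(y); sine is not additive.

Conclusion: False.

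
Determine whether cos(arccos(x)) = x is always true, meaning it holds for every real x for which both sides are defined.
Yes, this is an identity.

Claim: cos(arccos(x)) = x.
Reasoning: For -1 ≤ x ≤ 1 (where arccos is defined), arccos(x) is by definition an angle whose cosine equals x. Taking the cosine of that angle returns x. (Note the other order, arccos(cos x) = x, is NOT an identity.)
So the two sides agree for every real x for which both sides are defined.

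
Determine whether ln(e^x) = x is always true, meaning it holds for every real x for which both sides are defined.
Claim: ln(e^x) = x.
Reasoning: ln is the inverse of the exponential: ln(e^x) asks for the exponent p with e^p = e^x, and since e^p is one-to-one that exponent is p = x.
So the two sides agree for every real x for which both sides are defined.

Conclusion: Yes, this is an identity.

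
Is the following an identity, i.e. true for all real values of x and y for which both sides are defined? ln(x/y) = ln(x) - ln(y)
Yes, this is an identity.

Claim: ln(x/y) = ln(x) - ln(y).
Reasoning: Both sides are simultaneously defined only when x, y > 0. Write x = e^p, y = e^q. Then x/y = e^(p-q), so ln(x/y) = p - q = ln(x) - ln(y).
So the two sides agree for all real values of x and y for which both sides are defined.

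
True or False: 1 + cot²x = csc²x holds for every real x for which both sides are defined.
True.

Claim: 1 + cot²x = csc²x.
Reasoning: Start from sin²x + cos²x = 1 and divide every term by sin²x (allowed wherever cot x and csc x are defined): 1 + cot²x = 1/sin²x = csc²x.
So the two sides agree for every real x for which both sides are defined.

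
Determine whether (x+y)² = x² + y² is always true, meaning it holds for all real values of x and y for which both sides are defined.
Claim: (x+y)² = x² + y².
Test a specific point where both sides are defined: x = 3/2, y = -3.
LHS = (x+y)² ≈ 2.2500
RHS = x² + y² ≈ 11.2500
Since 2.2500 ≠ 11.2500, the equation fails at this point, so it cannot hold for all real values of x and y for which both sides are defined.
The correct expansion is (x+y)² = x² + 2xy + y²; the cross term 2xy is missing.

Conclusion: No, this is NOT an identity.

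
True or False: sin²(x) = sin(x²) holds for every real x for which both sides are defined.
Claim: sin²(x) = sin(x²).
Test a specific point where both sides are defined: x = 2π/3.
LHS = sin²(x) ≈ 0.7500
RHS = sin(x²) ≈ -0.9474
Since 0.7500 ≠ -0.9474, the equation fails at this point, so it cannot hold for every real x for which both sides are defined.
sin²(x) means (sin x)², squaring the output; sin(x²) squares the input. These are different functions.

Conclusion: False.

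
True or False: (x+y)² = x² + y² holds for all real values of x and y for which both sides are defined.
Claim: (x+y)² = x² + y².
Test a specific point where both sides are defined: x = 4, y = 5.
LHS = (x+y)² ≈ 81.0000
RHS = x² + y² ≈ 41.0000
Since 81.0000 ≠ 41.0000, the equation fails at this point, so it cannot hold for all real values of x and y for which both sides are defined.
The correct expansion is (x+y)² = x² + 2xy + y²; the cross term 2xy is missing.

Conclusion: False.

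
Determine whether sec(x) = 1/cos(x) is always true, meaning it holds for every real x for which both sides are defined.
Claim: sec(x) = 1/cos(x).
Reasoning: sec(x) is by definition the reciprocal of cos(x), wherever cos(x) ≠ 0.
So the two sides agree for every real x for which both sides are defined.

Conclusion: Yes, this is an identity.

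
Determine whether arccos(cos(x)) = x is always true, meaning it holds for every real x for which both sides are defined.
No, this is NOT an identity.

Claim: arccos(cos(x)) = x.
Test a specific point where both sides are defined: x = -π/3.
LHS = arccos(cos(x)) ≈ 1.0472
RHS = x ≈ -1.0472
Since 1.0472 ≠ -1.0472, the equation fails at this point, so it cannot hold for every real x for which both sides are defined.
arccos only returns values in [0, π], so arccos(cos(x)) = x holds only for x in that interval, not for all real x.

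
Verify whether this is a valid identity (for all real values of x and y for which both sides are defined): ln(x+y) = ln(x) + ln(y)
Claim: ln(x+y) = ln(x) + ln(y).
Test a specific point where both sides are defined: x = 1/2, y = 1.
LHS = ln(x+y) ≈ 0.4055
RHS = ln(x) + ln(y) ≈ -0.6931
Since 0.4055 ≠ -0.6931, the equation fails at this point, so it cannot hold for all real values of x and y for which both sides are defined.
ln(x) + ln(y) = ln(xy), not ln(x+y).

Conclusion: No, this is NOT an identity.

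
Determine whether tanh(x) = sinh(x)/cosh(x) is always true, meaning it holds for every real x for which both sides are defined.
Yes, this is an identity.

Claim: tanh(x) = sinh(x)/cosh(x).
Reasoning: tanh(x) is defined as sinh(x)/cosh(x) = (e^x - e^-x)/(e^x + e^-x); cosh(x) ≥ 1 is never zero, so this holds for every real x.
So the two sides agree for every real x for which both sides are defined.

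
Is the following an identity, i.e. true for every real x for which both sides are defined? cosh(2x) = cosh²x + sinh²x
Yes, this is an identity.

Claim: cosh(2x) = cosh²x + sinh²x.
Reasoning: cosh²x = (e^(2x) + 2 + e^(-2x))/4 and sinh²x = (e^(2x) - 2 + e^(-2x))/4. Adding gives (2e^(2x) + 2e^(-2x))/4 = (e^(2x) + e^(-2x))/2 = cosh(2x).
So the two sides agree for every real x for which both sides are defined.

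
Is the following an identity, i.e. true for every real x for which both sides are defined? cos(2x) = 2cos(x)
No, this is NOT an identity.

Claim: cos(2x) = 2cos(x).
Test a specific point where both sides are defined: x = 2π/3.
LHS = cos(2x) ≈ -0.5000
RHS = 2cos(x) ≈ -1.0000
Since -0.5000 ≠ -1.0000, the equation fails at this point, so it cannot hold for every real x for which both sides are defined.
The correct double-angle formula is cos(2x) = cos²x - sin²x.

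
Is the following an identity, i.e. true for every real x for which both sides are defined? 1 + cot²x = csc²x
Claim: 1 + cot²x = csc²x.
Reasoning: Start from sin²x + cos²x = 1 and divide every term by sin²x (allowed wherever cot x and csc x are defined): 1 + cot²x = 1/sin²x = csc²x.
So the two sides agree for every real x for which both sides are defined.

Conclusion: Yes, this is an identity.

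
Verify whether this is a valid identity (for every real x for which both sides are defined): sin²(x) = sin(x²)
Claim: sin²(x) = sin(x²).
Test a specific point where both sides are defined: x = 2π/3.
LHS = sin²(x) ≈ 0.7500
RHS = sin(x²) ≈ -0.9474
Since 0.7500 ≠ -0.9474, the equation fails at this point, so it cannot hold for every real x for which both sides are defined.
sin²(x) means (sin x)², squaring the output; sin(x²) squares the input. These are different functions.

Conclusion: No, this is NOT an identity.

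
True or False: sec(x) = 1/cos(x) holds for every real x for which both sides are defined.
True.

Claim: sec(x) = 1/cos(x).
Reasoning: sec(x) is by definition the reciprocal of cos(x), wherever cos(x) ≠ 0.
So the two sides agree for every real x for which both sides are defined.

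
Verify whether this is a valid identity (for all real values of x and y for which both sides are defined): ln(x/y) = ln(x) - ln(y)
Yes, this is an identity.

Claim: ln(x/y) = ln(x) - ln(y).
Reasoning: Both sides are simultaneously defined only when x, y > 0. Write x = e^p, y = e^q. Then x/y = e^(p-q), so ln(x/y) = p - q = ln(x) - ln(y).
So the two sides agree for all real values of x and y for which both sides are defined.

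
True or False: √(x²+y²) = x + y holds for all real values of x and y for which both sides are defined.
False.

Claim: √(x²+y²) = x + y.
Test a specific point where both sides are defined: x = -2, y = 2.
LHS = √(x²+y²) ≈ 2.8284
RHS = x + y ≈ 0.0000
Since 2.8284 ≠ 0.0000, the equation fails at this point, so it cannot hold for all real values of x and y for which both sides are defined.
(x+y)² = x² + 2xy + y², not x² + y², so the square root does not split this way.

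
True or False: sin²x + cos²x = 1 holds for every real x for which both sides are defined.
True.

Claim: sin²x + cos²x = 1.
Reasoning: The point (cos x, sin x) lies on the unit circle X² + Y² = 1, so cos²x + sin²x = 1 for every real x.
So the two sides agree for every real x for which both sides are defined.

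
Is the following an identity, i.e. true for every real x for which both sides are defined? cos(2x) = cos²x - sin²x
Yes, this is an identity.

Claim: cos(2x) = cos²x - sin²x.
Reasoning: Put y = x in the addition formula cos(x+y) = cos(x)cos(y) - sin(x)sin(y): cos(2x) = cos²x - sin²x.
So the two sides agree for every real x for which both sides are defined.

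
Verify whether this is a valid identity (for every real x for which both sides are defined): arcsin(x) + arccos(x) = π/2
Yes, this is an identity.

Claim: arcsin(x) + arccos(x) = π/2.
Reasoning: Both sides are defined for -1 ≤ x ≤ 1. Let θ = arcsin(x), so sin θ = x and θ ∈ [-π/2, π/2]. Then cos(π/2 - θ) = sin θ = x and π/2 - θ ∈ [0, π], which is exactly the range of arccos, so arccos(x) = π/2 - θ. Adding: arcsin(x) + arccos(x) = θ + (π/2 - θ) = π/2.
So the two sides agree for every real x for which both sides are defined.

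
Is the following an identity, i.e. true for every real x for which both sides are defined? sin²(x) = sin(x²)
Claim: sin²(x) = sin(x²).
Test a specific point where both sides are defined: x = -π/6.
LHS = sin²(x) ≈ 0.2500
RHS = sin(x²) ≈ 0.2707
Since 0.2500 ≠ 0.2707, the equation fails at this point, so it cannot hold for every real x for which both sides are defined.
sin²(x) means (sin x)², squaring the output; sin(x²) squares the input. These are different functions.

Conclusion: No, this is NOT an identity.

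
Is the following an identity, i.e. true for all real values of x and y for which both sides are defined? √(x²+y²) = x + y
Claim: √(x²+y²) = x + y.
Test a specific point where both sides are defined: x = -3, y = 2.
LHS = √(x²+y²) ≈ 3.6056
RHS = x + y ≈ -1.0000
Since 3.6056 ≠ -1.0000, the equation fails at this point, so it cannot hold for all real values of x and y for which both sides are defined.
(x+y)² = x² + 2xy + y², not x² + y², so the square root does not split this way.

Conclusion: No, this is NOT an identity.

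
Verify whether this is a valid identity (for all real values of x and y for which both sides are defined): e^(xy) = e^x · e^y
Claim: e^(xy) = e^x · e^y.
Test a specific point where both sides are defined: x = -2, y = 1.
LHS = e^(xy) ≈ 0.1353
RHS = e^x · e^y ≈ 0.3679
Since 0.1353 ≠ 0.3679, the equation fails at this point, so it cannot hold for all real values of x and y for which both sides are defined.
e^x · e^y = e^(x+y), not e^(xy).

Conclusion: No, this is NOT an identity.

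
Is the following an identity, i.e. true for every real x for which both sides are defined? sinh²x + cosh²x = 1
No, this is NOT an identity.

Claim: sinh²x + cosh²x = 1.
Test a specific point where both sides are defined: x = 1.
LHS = sinh²x + cosh²x ≈ 3.7622
RHS = 1 ≈ 1.0000
Since 3.7622 ≠ 1.0000, the equation fails at this point, so it cannot hold for every real x for which both sides are defined.
The correct hyperbolic identity is cosh²x - sinh²x = 1 (a difference); the sum sinh²x + cosh²x equals cosh(2x).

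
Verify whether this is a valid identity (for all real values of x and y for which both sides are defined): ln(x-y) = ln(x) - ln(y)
No, this is NOT an identity.

Claim: ln(x-y) = ln(x) - ln(y).
Test a specific point where both sides are defined: x = 2, y = 3/2.
LHS = ln(x-y) ≈ -0.6931
RHS = ln(x) - ln(y) ≈ 0.2877
Since -0.6931 ≠ 0.2877, the equation fails at this point, so it cannot hold for all real values of x and y for which both sides are defined.
ln(x) - ln(y) = ln(x/y), not ln(x-y).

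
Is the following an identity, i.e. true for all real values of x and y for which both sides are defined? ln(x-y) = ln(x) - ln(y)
No, this is NOT an identity.

Claim: ln(x-y) = ln(x) - ln(y).
Test a specific point where both sides are defined: x = 3, y = 1.
LHS = ln(x-y) ≈ 0.6931
RHS = ln(x) - ln(y) ≈ 1.0986
Since 0.6931 ≠ 1.0986, the equation fails at this point, so it cannot hold for all real values of x and y for which both sides are defined.
ln(x) - ln(y) = ln(x/y), not ln(x-y).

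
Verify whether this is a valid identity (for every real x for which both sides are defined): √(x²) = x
Claim: √(x²) = x.
Test a specific point where both sides are defined: x = -3.
LHS = √(x²) ≈ 3.0000
RHS = x ≈ -3.0000
Since 3.0000 ≠ -3.0000, the equation fails at this point, so it cannot hold for every real x for which both sides are defined.
√(x²) = |x|, which differs from x whenever x < 0 (both sides are defined for every real x).

Conclusion: No, this is NOT an identity.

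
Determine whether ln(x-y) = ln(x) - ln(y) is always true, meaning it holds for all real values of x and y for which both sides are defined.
No, this is NOT an identity.

Claim: ln(x-y) = ln(x) - ln(y).
Test a specific point where both sides are defined: x = 3, y = 1.
LHS = ln(x-y) ≈ 0.6931
RHS = ln(x) - ln(y) ≈ 1.0986
Since 0.6931 ≠ 1.0986, the equation fails at this point, so it cannot hold for all real values of x and y for which both sides are defined.
ln(x) - ln(y) = ln(x/y), not ln(x-y).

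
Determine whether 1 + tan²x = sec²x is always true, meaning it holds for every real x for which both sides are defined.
Yes, this is an identity.

Claim: 1 + tan²x = sec²x.
Reasoning: Start from sin²x + cos²x = 1 and divide every term by cos²x (allowed wherever tan x and sec x are defined): tan²x + 1 = 1/cos²x = sec²x.
So the two sides agree for every real x for which both sides are defined.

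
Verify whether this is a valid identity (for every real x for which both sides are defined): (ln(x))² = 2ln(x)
Claim: (ln(x))² = 2ln(x).
Test a specific point where both sides are defined: x = 4.
LHS = (ln(x))² ≈ 1.9218
RHS = 2ln(x) ≈ 2.7726
Since 1.9218 ≠ 2.7726, the equation fails at this point, so it cannot hold for every real x for which both sides are defined.
2ln(x) equals ln(x²), which is not the same as (ln x)².

Conclusion: No, this is NOT an identity.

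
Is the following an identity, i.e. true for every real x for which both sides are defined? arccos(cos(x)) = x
No, this is NOT an identity.

Claim: arccos(cos(x)) = x.
Test a specific point where both sides are defined: x = -π/6.
LHS = arccos(cos(x)) ≈ 0.5236
RHS = x ≈ -0.5236
Since 0.5236 ≠ -0.5236, the equation fails at this point, so it cannot hold for every real x for which both sides are defined.
arccos only returns values in [0, π], so arccos(cos(x)) = x holds only for x in that interval, not for all real x.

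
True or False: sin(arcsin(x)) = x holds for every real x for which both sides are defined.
Claim: sin(arcsin(x)) = x.
Reasoning: For -1 ≤ x ≤ 1 (where arcsin is defined), arcsin(x) is by definition an angle whose sine equals x. Taking the sine of that angle returns x. (Note the other order, arcsin(sin x) = x, is NOT an identity.)
So the two sides agree for every real x for which both sides are defined.

Conclusion: True.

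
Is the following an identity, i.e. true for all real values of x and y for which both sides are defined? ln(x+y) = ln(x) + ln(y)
No, this is NOT an identity.

Claim: ln(x+y) = ln(x) + ln(y).
Test a specific point where both sides are defined: x = 5, y = 3/2.
LHS = ln(x+y) ≈ 1.8718
RHS = ln(x) + ln(y) ≈ 2.0149
Since 1.8718 ≠ 2.0149, the equation fails at this point, so it cannot hold for all real values of x and y for which both sides are defined.
ln(x) + ln(y) = ln(xy), not ln(x+y).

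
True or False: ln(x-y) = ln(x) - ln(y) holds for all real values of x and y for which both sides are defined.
False.

Claim: ln(x-y) = ln(x) - ln(y).
Test a specific point where both sides are defined: x = 4, y = 3.
LHS = ln(x-y) ≈ 0.0000
RHS = ln(x) - ln(y) ≈ 0.2877
Since 0.0000 ≠ 0.2877, the equation fails at this point, so it cannot hold for all real values of x and y for which both sides are defined.
ln(x) - ln(y) = ln(x/y), not ln(x-y).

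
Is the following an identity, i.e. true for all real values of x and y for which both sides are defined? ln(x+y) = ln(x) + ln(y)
No, this is NOT an identity.

Claim: ln(x+y) = ln(x) + ln(y).
Test a specific point where both sides are defined: x = 3, y = 3.
LHS = ln(x+y) ≈ 1.7918
RHS = ln(x) + ln(y) ≈ 2.1972
Since 1.7918 ≠ 2.1972, the equation fails at this point, so it cannot hold for all real values of x and y for which both sides are defined.
ln(x) + ln(y) = ln(xy), not ln(x+y).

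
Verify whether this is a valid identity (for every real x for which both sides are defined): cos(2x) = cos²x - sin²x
Yes, this is an identity.

Claim: cos(2x) = cos²x - sin²x.
Reasoning: Put y = x in the addition formula cos(x+y) = cos(x)cos(y) - sin(x)sin(y): cos(2x) = cos²x - sin²x.
So the two sides agree for every real x for which both sides are defined.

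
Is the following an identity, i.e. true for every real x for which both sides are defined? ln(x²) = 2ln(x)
Yes, this is an identity.

Claim: ln(x²) = 2ln(x).
Reasoning: The right side requires x > 0. For x > 0, x² = (e^(ln x))² = e^(2ln x), so ln(x²) = 2ln(x). (For x < 0 the right side is undefined, so those values are outside the claim.)
So the two sides agree for every real x for which both sides are defined.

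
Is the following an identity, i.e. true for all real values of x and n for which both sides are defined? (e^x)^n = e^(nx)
Yes, this is an identity.

Claim: (e^x)^n = e^(nx).
Reasoning: e^x is a positive real number, and for a positive base B and real exponent n, B^n = e^(n·ln B). With B = e^x, ln B = x, so (e^x)^n = e^(n·x).
So the two sides agree for all real values of x and n for which both sides are defined.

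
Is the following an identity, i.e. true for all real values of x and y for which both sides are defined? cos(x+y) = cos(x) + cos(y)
No, this is NOT an identity.

Claim: cos(x+y) = cos(x) + cos(y).
Test a specific point where both sides are defined: x = π/6, y = -π/2.
LHS = cos(x+y) ≈ 0.5000
RHS = cos(x) + cos(y) ≈ 0.8660
Since 0.5000 ≠ 0.8660, the equation fails at this point, so it cannot hold for all real values of x and y for which both sides are defined.
The correct expansion is cos(x+y) = cos(x)cos(y) - sin(x)sin(y); cosine is not additive.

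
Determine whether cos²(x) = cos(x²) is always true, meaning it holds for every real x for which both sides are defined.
No, this is NOT an identity.

Claim: cos²(x) = cos(x²).
Test a specific point where both sides are defined: x = -π/3.
LHS = cos²(x) ≈ 0.2500
RHS = cos(x²) ≈ 0.4566
Since 0.2500 ≠ 0.4566, the equation fails at this point, so it cannot hold for every real x for which both sides are defined.
cos²(x) means (cos x)², squaring the output; cos(x²) squares the input. These are different functions.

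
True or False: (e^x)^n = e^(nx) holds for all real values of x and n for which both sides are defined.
True.

Claim: (e^x)^n = e^(nx).
Reasoning: e^x is a positive real number, and for a positive base B and real exponent n, B^n = e^(n·ln B). With B = e^x, ln B = x, so (e^x)^n = e^(n·x).
So the two sides agree for all real values of x and n for which both sides are defined.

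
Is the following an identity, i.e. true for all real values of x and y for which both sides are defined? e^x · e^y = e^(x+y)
Yes, this is an identity.

Claim: e^x · e^y = e^(x+y).
Reasoning: This is the law of exponents for a common base: multiplying powers adds exponents. E.g. from the series, (Σ x^j/j!)(Σ y^k/k!) = Σ_m (Σ_{j+k=m} x^j y^k/(j!k!)) = Σ_m (x+y)^m/m! by the binomial theorem.
So the two sides agree for all real values of x and y for which both sides are defined.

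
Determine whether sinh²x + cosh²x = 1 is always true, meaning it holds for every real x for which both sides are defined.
Claim: sinh²x + cosh²x = 1.
Test a specific point where both sides are defined: x = 1/2.
LHS = sinh²x + cosh²x ≈ 1.5431
RHS = 1 ≈ 1.0000
Since 1.5431 ≠ 1.0000, the equation fails at this point, so it cannot hold for every real x for which both sides are defined.
The correct hyperbolic identity is cosh²x - sinh²x = 1 (a difference); the sum sinh²x + cosh²x equals cosh(2x).

Conclusion: No, this is NOT an identity.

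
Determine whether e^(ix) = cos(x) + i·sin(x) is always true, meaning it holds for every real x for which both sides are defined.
Yes, this is an identity.

Claim: e^(ix) = cos(x) + i·sin(x).
Reasoning: Euler's formula. Expand e^(ix) = Σ (ix)^k / k!. Since i² = -1, the even-k terms are Σ (-1)^m x^(2m)/(2m)! = cos(x) and the odd-k terms are i · Σ (-1)^m x^(2m+1)/(2m+1)! = i·sin(x).
So the two sides agree for every real x for which both sides are defined.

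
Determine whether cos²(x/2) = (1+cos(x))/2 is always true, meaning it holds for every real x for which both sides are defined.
Claim: cos²(x/2) = (1+cos(x))/2.
Reasoning: Use cos(2θ) = 2cos²θ - 1 with θ = x/2: cos(x) = 2cos²(x/2) - 1. Solving for cos²(x/2) gives (1 + cos(x))/2.
So the two sides agree for every real x for which both sides are defined.

Conclusion: Yes, this is an identity.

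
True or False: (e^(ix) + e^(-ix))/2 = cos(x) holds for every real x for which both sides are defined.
True.

Claim: (e^(ix) + e^(-ix))/2 = cos(x).
Reasoning: By Euler's formula e^(ix) = cos(x) + i·sin(x) and e^(-ix) = cos(x) - i·sin(x). Adding cancels the sine terms: e^(ix) + e^(-ix) = 2cos(x); divide by 2.
So the two sides agree for every real x for which both sides are defined.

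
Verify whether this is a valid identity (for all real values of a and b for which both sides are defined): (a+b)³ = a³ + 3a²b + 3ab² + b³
Yes, this is an identity.

Claim: (a+b)³ = a³ + 3a²b + 3ab² + b³.
Reasoning: (a+b)³ = (a+b)(a+b)² = (a+b)(a² + 2ab + b²) = a³ + 2a²b + ab² + a²b + 2ab² + b³ = a³ + 3a²b + 3ab² + b³.
So the two sides agree for all real values of a and b for which both sides are defined.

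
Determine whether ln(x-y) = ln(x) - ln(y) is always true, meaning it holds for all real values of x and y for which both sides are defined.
Claim: ln(x-y) = ln(x) - ln(y).
Test a specific point where both sides are defined: x = 5, y = 3/2.
LHS = ln(x-y) ≈ 1.2528
RHS = ln(x) - ln(y) ≈ 1.2040
Since 1.2528 ≠ 1.2040, the equation fails at this point, so it cannot hold for all real values of x and y for which both sides are defined.
ln(x) - ln(y) = ln(x/y), not ln(x-y).

Conclusion: No, this is NOT an identity.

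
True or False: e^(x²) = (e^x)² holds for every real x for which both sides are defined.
Claim: e^(x²) = (e^x)².
Test a specific point where both sides are defined: x = -2.
LHS = e^(x²) ≈ 54.5982
RHS = (e^x)² ≈ 0.0183
Since 54.5982 ≠ 0.0183, the equation fails at this point, so it cannot hold for every real x for which both sides are defined.
(e^x)² = e^(2x), and 2x ≠ x² in general.

Conclusion: False.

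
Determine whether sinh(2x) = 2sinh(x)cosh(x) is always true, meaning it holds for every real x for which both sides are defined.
Yes, this is an identity.

Claim: sinh(2x) = 2sinh(x)cosh(x).
Reasoning: 2sinh(x)cosh(x) = 2 · (e^x - e^-x)/2 · (e^x + e^-x)/2 = (e^(2x) - e^(-2x))/2 = sinh(2x).
So the two sides agree for every real x for which both sides are defined.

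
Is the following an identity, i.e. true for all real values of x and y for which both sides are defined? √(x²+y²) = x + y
Claim: √(x²+y²) = x + y.
Test a specific point where both sides are defined: x = -1, y = 5.
LHS = √(x²+y²) ≈ 5.0990
RHS = x + y ≈ 4.0000
Since 5.0990 ≠ 4.0000, the equation fails at this point, so it cannot hold for all real values of x and y for which both sides are defined.
(x+y)² = x² + 2xy + y², not x² + y², so the square root does not split this way.

Conclusion: No, this is NOT an identity.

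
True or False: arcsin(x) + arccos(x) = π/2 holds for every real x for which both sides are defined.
True.

Claim: arcsin(x) + arccos(x) = π/2.
Reasoning: Both sides are defined for -1 ≤ x ≤ 1. Let θ = arcsin(x), so sin θ = x and θ ∈ [-π/2, π/2]. Then cos(π/2 - θ) = sin θ = x and π/2 - θ ∈ [0, π], which is exactly the range of arccos, so arccos(x) = π/2 - θ. Adding: arcsin(x) + arccos(x) = θ + (π/2 - θ) = π/2.
So the two sides agree for every real x for which both sides are defined.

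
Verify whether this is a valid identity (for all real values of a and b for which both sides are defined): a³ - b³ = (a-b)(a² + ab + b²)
Claim: a³ - b³ = (a-b)(a² + ab + b²).
Reasoning: Expand the right side: (a-b)(a² + ab + b²) = a³ + a²b + ab² - a²b - ab² - b³ = a³ - b³ (the middle terms cancel in pairs).
So the two sides agree for all real values of a and b for which both sides are defined.

Conclusion: Yes, this is an identity.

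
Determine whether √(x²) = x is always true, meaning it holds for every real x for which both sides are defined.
Claim: √(x²) = x.
Test a specific point where both sides are defined: x = -2.
LHS = √(x²) ≈ 2.0000
RHS = x ≈ -2.0000
Since 2.0000 ≠ -2.0000, the equation fails at this point, so it cannot hold for every real x for which both sides are defined.
√(x²) = |x|, which differs from x whenever x < 0 (both sides are defined for every real x).

Conclusion: No, this is NOT an identity.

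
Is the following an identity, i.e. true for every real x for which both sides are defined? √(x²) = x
No, this is NOT an identity.

Claim: √(x²) = x.
Test a specific point where both sides are defined: x = -1.
LHS = √(x²) ≈ 1.0000
RHS = x ≈ -1.0000
Since 1.0000 ≠ -1.0000, the equation fails at this point, so it cannot hold for every real x for which both sides are defined.
√(x²) = |x|, which differs from x whenever x < 0 (both sides are defined for every real x).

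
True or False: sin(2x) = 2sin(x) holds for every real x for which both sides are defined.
Claim: sin(2x) = 2sin(x).
Test a specific point where both sides are defined: x = 2π/3.
LHS = sin(2x) ≈ -0.8660
RHS = 2sin(x) ≈ 1.7321
Since -0.8660 ≠ 1.7321, the equation fails at this point, so it cannot hold for every real x for which both sides are defined.
The correct double-angle formula is sin(2x) = 2sin(x)cos(x).

Conclusion: False.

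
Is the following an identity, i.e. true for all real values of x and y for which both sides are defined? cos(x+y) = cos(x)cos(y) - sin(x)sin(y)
Claim: cos(x+y) = cos(x)cos(y) - sin(x)sin(y).
Reasoning: By Euler's formula e^(i(x+y)) = e^(ix)·e^(iy) = (cos x + i·sin x)(cos y + i·sin y). The real part of the left side is cos(x+y); the real part of the product is cos(x)cos(y) - sin(x)sin(y) (since i·i = -1).
So the two sides agree for all real values of x and y for which both sides are defined.

Conclusion: Yes, this is an identity.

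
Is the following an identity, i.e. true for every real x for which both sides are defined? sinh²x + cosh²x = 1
No, this is NOT an identity.

Claim: sinh²x + cosh²x = 1.
Test a specific point where both sides are defined: x = 2.
LHS = sinh²x + cosh²x ≈ 27.3082
RHS = 1 ≈ 1.0000
Since 27.3082 ≠ 1.0000, the equation fails at this point, so it cannot hold for every real x for which both sides are defined.
The correct hyperbolic identity is cosh²x - sinh²x = 1 (a difference); the sum sinh²x + cosh²x equals cosh(2x).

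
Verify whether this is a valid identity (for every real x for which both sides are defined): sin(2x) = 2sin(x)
Claim: sin(2x) = 2sin(x).
Test a specific point where both sides are defined: x = 3π/4.
LHS = sin(2x) ≈ -1.0000
RHS = 2sin(x) ≈ 1.4142
Since -1.0000 ≠ 1.4142, the equation fails at this point, so it cannot hold for every real x for which both sides are defined.
The correct double-angle formula is sin(2x) = 2sin(x)cos(x).

Conclusion: No, this is NOT an identity.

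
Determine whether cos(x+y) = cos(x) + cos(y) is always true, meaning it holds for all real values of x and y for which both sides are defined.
No, this is NOT an identity.

Claim: cos(x+y) = cos(x) + cos(y).
Test a specific point where both sides are defined: x = -π/6, y = π.
LHS = cos(x+y) ≈ -0.8660
RHS = cos(x) + cos(y) ≈ -0.1340
Since -0.8660 ≠ -0.1340, the equation fails at this point, so it cannot hold for all real values of x and y for which both sides are defined.
The correct expansion is cos(x+y) = cos(x)cos(y) - sin(x)sin(y); cosine is not additive.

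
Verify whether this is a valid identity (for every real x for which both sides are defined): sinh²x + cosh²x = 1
Claim: sinh²x + cosh²x = 1.
Test a specific point where both sides are defined: x = 4.
LHS = sinh²x + cosh²x ≈ 1490.4792
RHS = 1 ≈ 1.0000
Since 1490.4792 ≠ 1.0000, the equation fails at this point, so it cannot hold for every real x for which both sides are defined.
The correct hyperbolic identity is cosh²x - sinh²x = 1 (a difference); the sum sinh²x + cosh²x equals cosh(2x).

Conclusion: No, this is NOT an identity.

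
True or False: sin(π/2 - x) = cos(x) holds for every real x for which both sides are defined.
Claim: sin(π/2 - x) = cos(x).
Reasoning: Use sin(u - v) = sin(u)cos(v) - cos(u)sin(v) with u = π/2, v = x: sin(π/2)cos(x) - cos(π/2)sin(x) = 1·cos(x) - 0·sin(x) = cos(x).
So the two sides agree for every real x for which both sides are defined.

Conclusion: True.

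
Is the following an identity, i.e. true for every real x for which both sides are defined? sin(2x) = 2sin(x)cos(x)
Claim: sin(2x) = 2sin(x)cos(x).
Reasoning: Put y = x in the addition formula sin(x+y) = sin(x)cos(y) + cos(x)sin(y): sin(2x) = sin(x)cos(x) + cos(x)sin(x) = 2sin(x)cos(x).
So the two sides agree for every real x for which both sides are defined.

Conclusion: Yes, this is an identity.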